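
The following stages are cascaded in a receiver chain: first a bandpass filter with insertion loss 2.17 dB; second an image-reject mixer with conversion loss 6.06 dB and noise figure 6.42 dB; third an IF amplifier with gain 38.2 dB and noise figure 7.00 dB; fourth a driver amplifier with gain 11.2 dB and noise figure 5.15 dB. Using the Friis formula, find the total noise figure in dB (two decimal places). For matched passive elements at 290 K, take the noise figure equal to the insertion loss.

Convert to linear (a loss of L dB is a gain of −L dB): F_i = 10^(NF_i/10), G_i = 10^(G_i,dB/10)
  Stage 1: F_1 = 10^(2.17/10) = 1.648, G_1 = 10^(−2.17/10) = 0.6067
  Stage 2: F_2 = 10^(6.42/10) = 4.385, G_2 = 10^(−6.06/10) = 0.2477
  Stage 3: F_3 = 10^(7.00/10) = 5.012, G_3 = 10^(38.2/10) = 6607
  Stage 4: F_4 = 10^(5.15/10) = 3.273, G_4 = 10^(11.2/10) = 13.18
Friis cascade:
  F = 1.648 + (4.385 − 1)/0.6067 + (5.012 − 1)/0.1503 + (3.273 − 1)/993.1 = 33.92
NF = 10 log₁₀(33.92) = 15.30 dB

15.30 dB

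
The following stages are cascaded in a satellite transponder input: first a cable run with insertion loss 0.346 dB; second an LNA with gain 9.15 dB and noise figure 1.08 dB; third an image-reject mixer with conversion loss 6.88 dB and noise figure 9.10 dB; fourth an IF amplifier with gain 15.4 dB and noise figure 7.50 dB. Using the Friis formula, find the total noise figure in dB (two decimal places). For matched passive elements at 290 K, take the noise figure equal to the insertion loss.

Convert to linear (a loss of L dB is a gain of −L dB): F_i = 10^(NF_i/10), G_i = 10^(G_i,dB/10)
  Stage 1: F_1 = 10^(0.346/10) = 1.083, G_1 = 10^(−0.346/10) = 0.9234
  Stage 2: F_2 = 10^(1.08/10) = 1.282, G_2 = 10^(9.15/10) = 8.222
  Stage 3: F_3 = 10^(9.10/10) = 8.128, G_3 = 10^(−6.88/10) = 0.2051
  Stage 4: F_4 = 10^(7.50/10) = 5.623, G_4 = 10^(15.4/10) = 34.67
Friis cascade:
  F = 1.083 + (1.282 − 1)/0.9234 + (8.128 − 1)/7.593 + (5.623 − 1)/1.557 = 5.296
NF = 10 log₁₀(5.296) = 7.24 dB

7.24 dB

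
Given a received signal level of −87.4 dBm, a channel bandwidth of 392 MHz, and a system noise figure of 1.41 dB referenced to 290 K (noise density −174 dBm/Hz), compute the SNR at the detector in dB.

−0.7 dB

Noise floor: N = −174 + 10 log₁₀(B) + NF
10 log₁₀(3.92×10⁸) = 85.93 dB
N = −174 + 85.93 + 1.41 = −86.66 dBm
SNR = P_sig − N = −87.4 − (−86.66) = −0.74 dB → −0.7 dB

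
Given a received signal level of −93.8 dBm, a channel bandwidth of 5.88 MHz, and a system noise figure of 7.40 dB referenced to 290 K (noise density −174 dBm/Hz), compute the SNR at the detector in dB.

5.1 dB

Noise floor: N = −174 + 10 log₁₀(B) + NF
10 log₁₀(5.88×10⁶) = 67.69 dB
N = −174 + 67.69 + 7.40 = −98.91 dBm
SNR = P_sig − N = −93.8 − (−98.91) = 5.11 dB → 5.1 dB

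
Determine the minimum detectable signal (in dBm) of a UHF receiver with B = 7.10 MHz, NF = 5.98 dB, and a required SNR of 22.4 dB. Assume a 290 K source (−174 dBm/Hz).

−77.1 dBm

Sensitivity = −174 + 10 log₁₀(B) + NF + SNR_min
= −174 + 68.51 + 5.98 + 22.4
= −77.11 dBm → −77.1 dBm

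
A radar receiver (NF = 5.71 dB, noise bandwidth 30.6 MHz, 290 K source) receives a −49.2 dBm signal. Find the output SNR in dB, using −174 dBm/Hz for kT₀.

Noise floor: N = −174 + 10 log₁₀(B) + NF
10 log₁₀(3.06×10⁷) = 74.86 dB
N = −174 + 74.86 + 5.71 = −93.43 dBm
SNR = P_sig − N = −49.2 − (−93.43) = 44.23 dB → 44.2 dB

44.2 dB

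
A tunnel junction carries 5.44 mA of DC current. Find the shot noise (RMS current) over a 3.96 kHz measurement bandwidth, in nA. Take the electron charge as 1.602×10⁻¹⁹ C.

2.63 nA

I_n = √(2qI·B)
2qI·B = 2 × 1.602×10⁻¹⁹ × 5.44×10⁻³ × 3.96×10³ = 6.90×10⁻¹⁸ A²
I_n = √(6.90×10⁻¹⁸) = 2.63×10⁻⁹ A = 2.63 nA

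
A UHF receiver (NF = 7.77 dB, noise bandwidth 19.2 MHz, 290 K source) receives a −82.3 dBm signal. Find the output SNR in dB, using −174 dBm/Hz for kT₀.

Noise floor: N = −174 + 10 log₁₀(B) + NF
10 log₁₀(1.92×10⁷) = 72.83 dB
N = −174 + 72.83 + 7.77 = −93.40 dBm
SNR = P_sig − N = −82.3 − (−93.40) = 11.10 dB → 11.1 dB

11.1 dB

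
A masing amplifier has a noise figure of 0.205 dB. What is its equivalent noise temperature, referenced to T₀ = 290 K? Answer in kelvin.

14.0 K

F = 10^(0.205/10) = 1.04833
T_e = (F − 1)·T₀ = (1.04833 − 1) × 290 = 14.0 K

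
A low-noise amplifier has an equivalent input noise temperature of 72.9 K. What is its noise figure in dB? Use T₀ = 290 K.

0.974 dB

F = 1 + T_e/T₀ = 1 + 72.9/290 = 1.25138
NF = 10 log₁₀(1.25138) = 0.974 dB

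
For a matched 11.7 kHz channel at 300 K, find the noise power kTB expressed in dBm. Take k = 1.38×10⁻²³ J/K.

−133.1 dBm

P_n = kTB = 1.38×10⁻²³ × 300 × 1.17×10⁴ = 4.84×10⁻¹⁷ W
In dBm: 10 log₁₀(4.84×10⁻¹⁷ / 10⁻³) = −133.1 dBm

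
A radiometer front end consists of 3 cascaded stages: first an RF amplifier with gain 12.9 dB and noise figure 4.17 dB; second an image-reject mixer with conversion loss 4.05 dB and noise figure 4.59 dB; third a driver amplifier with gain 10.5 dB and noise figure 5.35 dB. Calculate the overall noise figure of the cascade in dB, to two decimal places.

4.81 dB

Convert to linear (a loss of L dB is a gain of −L dB): F_i = 10^(NF_i/10), G_i = 10^(G_i,dB/10)
  Stage 1: F_1 = 10^(4.17/10) = 2.612, G_1 = 10^(12.9/10) = 19.50
  Stage 2: F_2 = 10^(4.59/10) = 2.877, G_2 = 10^(−4.05/10) = 0.3936
  Stage 3: F_3 = 10^(5.35/10) = 3.428, G_3 = 10^(10.5/10) = 11.22
Friis cascade:
  F = 2.612 + (2.877 − 1)/19.50 + (3.428 − 1)/7.674 = 3.025
NF = 10 log₁₀(3.025) = 4.81 dB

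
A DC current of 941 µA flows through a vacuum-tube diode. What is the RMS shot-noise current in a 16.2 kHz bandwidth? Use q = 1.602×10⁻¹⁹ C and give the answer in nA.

2.21 nA

I_n = √(2qI·B)
2qI·B = 2 × 1.602×10⁻¹⁹ × 9.41×10⁻⁴ × 1.62×10⁴ = 4.88×10⁻¹⁸ A²
I_n = √(4.88×10⁻¹⁸) = 2.21×10⁻⁹ A = 2.21 nA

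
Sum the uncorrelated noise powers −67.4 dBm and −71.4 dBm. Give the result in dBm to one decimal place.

−65.9 dBm

Convert to linear, add, convert back:
P₁ = 1.82×10⁻¹⁰ W, P₂ = 7.24×10⁻¹¹ W
P_tot = 2.54×10⁻¹⁰ W → 10 log₁₀(P_tot / 10⁻³) = −65.9 dBm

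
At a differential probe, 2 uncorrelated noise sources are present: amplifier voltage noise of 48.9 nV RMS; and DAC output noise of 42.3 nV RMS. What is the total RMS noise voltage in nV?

Uncorrelated sources add in power (mean-square): V_tot = √(ΣV_i²)
V_tot = √[(4.89×10⁻⁸)² + (4.23×10⁻⁸)²] = 6.47×10⁻⁸ V = 64.7 nV

64.7 nV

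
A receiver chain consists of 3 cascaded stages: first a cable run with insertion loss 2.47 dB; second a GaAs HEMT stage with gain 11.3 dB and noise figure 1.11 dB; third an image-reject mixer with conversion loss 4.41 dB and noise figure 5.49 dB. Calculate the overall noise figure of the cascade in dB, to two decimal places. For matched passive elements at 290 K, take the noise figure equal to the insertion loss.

4.17 dB

Convert to linear (a loss of L dB is a gain of −L dB): F_i = 10^(NF_i/10), G_i = 10^(G_i,dB/10)
  Stage 1: F_1 = 10^(2.47/10) = 1.766, G_1 = 10^(−2.47/10) = 0.5662
  Stage 2: F_2 = 10^(1.11/10) = 1.291, G_2 = 10^(11.3/10) = 13.49
  Stage 3: F_3 = 10^(5.49/10) = 3.540, G_3 = 10^(−4.41/10) = 0.3622
Friis cascade:
  F = 1.766 + (1.291 − 1)/0.5662 + (3.540 − 1)/7.638 = 2.613
NF = 10 log₁₀(2.613) = 4.17 dB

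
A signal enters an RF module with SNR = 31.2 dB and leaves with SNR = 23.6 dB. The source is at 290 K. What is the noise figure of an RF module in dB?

NF (dB) = SNR_in(dB) − SNR_out(dB) when the source is at T₀
NF = 31.2 − 23.6 = 7.6 dB

7.6 dB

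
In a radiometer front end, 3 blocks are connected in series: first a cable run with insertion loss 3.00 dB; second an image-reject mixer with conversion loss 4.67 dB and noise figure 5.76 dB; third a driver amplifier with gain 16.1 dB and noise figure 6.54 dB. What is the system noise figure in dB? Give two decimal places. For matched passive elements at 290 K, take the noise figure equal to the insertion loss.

Convert to linear (a loss of L dB is a gain of −L dB): F_i = 10^(NF_i/10), G_i = 10^(G_i,dB/10)
  Stage 1: F_1 = 10^(3.00/10) = 1.995, G_1 = 10^(−3.00/10) = 0.5012
  Stage 2: F_2 = 10^(5.76/10) = 3.767, G_2 = 10^(−4.67/10) = 0.3412
  Stage 3: F_3 = 10^(6.54/10) = 4.508, G_3 = 10^(16.1/10) = 40.74
Friis cascade:
  F = 1.995 + (3.767 − 1)/0.5012 + (4.508 − 1)/0.1710 = 28.03
NF = 10 log₁₀(28.03) = 14.48 dB

14.48 dB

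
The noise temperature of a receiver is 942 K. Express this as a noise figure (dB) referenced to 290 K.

F = 1 + T_e/T₀ = 1 + 942/290 = 4.24828
NF = 10 log₁₀(4.24828) = 6.28 dB

6.28 dB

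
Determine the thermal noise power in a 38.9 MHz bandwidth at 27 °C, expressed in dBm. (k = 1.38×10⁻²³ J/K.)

T = 27 °C + 273.15 = 300.15 K
P_n = kTB = 1.38×10⁻²³ × 300.15 × 3.89×10⁷ = 1.61×10⁻¹³ W
In dBm: 10 log₁₀(1.61×10⁻¹³ / 10⁻³) = −97.9 dBm

−97.9 dBm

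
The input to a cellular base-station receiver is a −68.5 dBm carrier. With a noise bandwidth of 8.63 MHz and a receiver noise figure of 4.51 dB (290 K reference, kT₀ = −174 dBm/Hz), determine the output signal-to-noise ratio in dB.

31.6 dB

Noise floor: N = −174 + 10 log₁₀(B) + NF
10 log₁₀(8.63×10⁶) = 69.36 dB
N = −174 + 69.36 + 4.51 = −100.13 dBm
SNR = P_sig − N = −68.5 − (−100.13) = 31.63 dB → 31.6 dB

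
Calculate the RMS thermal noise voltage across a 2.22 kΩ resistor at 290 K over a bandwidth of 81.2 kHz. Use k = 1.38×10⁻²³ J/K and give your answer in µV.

V_n = √(4kTRB)
4kTRB = 4 × 1.38×10⁻²³ × 290 × 2.22×10³ × 8.12×10⁴ = 2.89×10⁻¹² V²
V_n = √(2.89×10⁻¹²) = 1.70×10⁻⁶ V = 1.70 µV

1.70 µV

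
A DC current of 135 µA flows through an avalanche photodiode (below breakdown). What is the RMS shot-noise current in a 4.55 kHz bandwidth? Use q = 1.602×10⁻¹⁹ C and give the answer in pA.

444 pA

I_n = √(2qI·B)
2qI·B = 2 × 1.602×10⁻¹⁹ × 1.35×10⁻⁴ × 4.55×10³ = 1.97×10⁻¹⁹ A²
I_n = √(1.97×10⁻¹⁹) = 4.44×10⁻¹⁰ A = 444 pA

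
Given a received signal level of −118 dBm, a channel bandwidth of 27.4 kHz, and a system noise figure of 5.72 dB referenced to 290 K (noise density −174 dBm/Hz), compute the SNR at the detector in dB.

Noise floor: N = −174 + 10 log₁₀(B) + NF
10 log₁₀(2.74×10⁴) = 44.38 dB
N = −174 + 44.38 + 5.72 = −123.90 dBm
SNR = P_sig − N = −118 − (−123.90) = 5.90 dB → 5.9 dB

5.9 dB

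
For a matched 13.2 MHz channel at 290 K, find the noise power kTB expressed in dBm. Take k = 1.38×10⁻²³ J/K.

−102.8 dBm

P_n = kTB = 1.38×10⁻²³ × 290 × 1.32×10⁷ = 5.28×10⁻¹⁴ W
In dBm: 10 log₁₀(5.28×10⁻¹⁴ / 10⁻³) = −102.8 dBm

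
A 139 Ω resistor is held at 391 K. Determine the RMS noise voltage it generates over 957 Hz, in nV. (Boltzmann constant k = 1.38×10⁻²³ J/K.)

V_n = √(4kTRB)
4kTRB = 4 × 1.38×10⁻²³ × 391 × 1.39×10² × 9.57×10² = 2.87×10⁻¹⁵ V²
V_n = √(2.87×10⁻¹⁵) = 5.36×10⁻⁸ V = 53.6 nV

53.6 nV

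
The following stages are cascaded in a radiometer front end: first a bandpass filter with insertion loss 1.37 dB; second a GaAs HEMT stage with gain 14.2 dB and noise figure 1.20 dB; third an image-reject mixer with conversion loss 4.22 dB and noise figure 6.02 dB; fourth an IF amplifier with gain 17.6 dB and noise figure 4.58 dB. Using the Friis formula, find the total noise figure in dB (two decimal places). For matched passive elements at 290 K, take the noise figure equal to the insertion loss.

Convert to linear (a loss of L dB is a gain of −L dB): F_i = 10^(NF_i/10), G_i = 10^(G_i,dB/10)
  Stage 1: F_1 = 10^(1.37/10) = 1.371, G_1 = 10^(−1.37/10) = 0.7295
  Stage 2: F_2 = 10^(1.20/10) = 1.318, G_2 = 10^(14.2/10) = 26.30
  Stage 3: F_3 = 10^(6.02/10) = 3.999, G_3 = 10^(−4.22/10) = 0.3784
  Stage 4: F_4 = 10^(4.58/10) = 2.871, G_4 = 10^(17.6/10) = 57.54
Friis cascade:
  F = 1.371 + (1.318 − 1)/0.7295 + (3.999 − 1)/19.19 + (2.871 − 1)/7.261 = 2.221
NF = 10 log₁₀(2.221) = 3.47 dB

3.47 dB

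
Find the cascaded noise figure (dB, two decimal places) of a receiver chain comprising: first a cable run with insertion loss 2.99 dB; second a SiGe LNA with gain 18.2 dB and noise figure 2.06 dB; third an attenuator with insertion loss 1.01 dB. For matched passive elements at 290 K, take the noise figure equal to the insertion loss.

5.06 dB

Convert to linear (a loss of L dB is a gain of −L dB): F_i = 10^(NF_i/10), G_i = 10^(G_i,dB/10)
  Stage 1: F_1 = 10^(2.99/10) = 1.991, G_1 = 10^(−2.99/10) = 0.5023
  Stage 2: F_2 = 10^(2.06/10) = 1.607, G_2 = 10^(18.2/10) = 66.07
  Stage 3: F_3 = 10^(1.01/10) = 1.262, G_3 = 10^(−1.01/10) = 0.7925
Friis cascade:
  F = 1.991 + (1.607 − 1)/0.5023 + (1.262 − 1)/33.19 = 3.207
NF = 10 log₁₀(3.207) = 5.06 dB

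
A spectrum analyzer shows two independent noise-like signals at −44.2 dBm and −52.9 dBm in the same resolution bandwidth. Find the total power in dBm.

Convert to linear, add, convert back:
P₁ = 3.80×10⁻⁸ W, P₂ = 5.13×10⁻⁹ W
P_tot = 4.31×10⁻⁸ W → 10 log₁₀(P_tot / 10⁻³) = −43.7 dBm

−43.7 dBm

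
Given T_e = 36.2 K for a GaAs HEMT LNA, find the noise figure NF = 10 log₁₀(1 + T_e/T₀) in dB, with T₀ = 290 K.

F = 1 + T_e/T₀ = 1 + 36.2/290 = 1.12483
NF = 10 log₁₀(1.12483) = 0.511 dB

0.511 dB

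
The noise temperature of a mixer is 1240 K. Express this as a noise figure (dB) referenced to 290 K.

F = 1 + T_e/T₀ = 1 + 1240/290 = 5.27586
NF = 10 log₁₀(5.27586) = 7.22 dB

7.22 dB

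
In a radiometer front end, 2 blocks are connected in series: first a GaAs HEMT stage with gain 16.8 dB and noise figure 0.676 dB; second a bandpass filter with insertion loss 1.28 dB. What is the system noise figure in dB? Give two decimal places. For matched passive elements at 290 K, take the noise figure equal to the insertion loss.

Convert to linear (a loss of L dB is a gain of −L dB): F_i = 10^(NF_i/10), G_i = 10^(G_i,dB/10)
  Stage 1: F_1 = 10^(0.676/10) = 1.168, G_1 = 10^(16.8/10) = 47.86
  Stage 2: F_2 = 10^(1.28/10) = 1.343, G_2 = 10^(−1.28/10) = 0.7447
Friis cascade:
  F = 1.168 + (1.343 − 1)/47.86 = 1.176
NF = 10 log₁₀(1.176) = 0.70 dB

0.70 dB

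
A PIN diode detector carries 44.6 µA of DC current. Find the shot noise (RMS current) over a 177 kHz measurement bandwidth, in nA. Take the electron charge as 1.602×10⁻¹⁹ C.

1.59 nA

I_n = √(2qI·B)
2qI·B = 2 × 1.602×10⁻¹⁹ × 4.46×10⁻⁵ × 1.77×10⁵ = 2.53×10⁻¹⁸ A²
I_n = √(2.53×10⁻¹⁸) = 1.59×10⁻⁹ A = 1.59 nA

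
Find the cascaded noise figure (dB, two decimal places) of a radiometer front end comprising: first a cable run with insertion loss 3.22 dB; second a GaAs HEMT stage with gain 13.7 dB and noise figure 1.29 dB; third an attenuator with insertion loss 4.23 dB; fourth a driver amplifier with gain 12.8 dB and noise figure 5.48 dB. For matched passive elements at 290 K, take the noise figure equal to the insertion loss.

Convert to linear (a loss of L dB is a gain of −L dB): F_i = 10^(NF_i/10), G_i = 10^(G_i,dB/10)
  Stage 1: F_1 = 10^(3.22/10) = 2.099, G_1 = 10^(−3.22/10) = 0.4764
  Stage 2: F_2 = 10^(1.29/10) = 1.346, G_2 = 10^(13.7/10) = 23.44
  Stage 3: F_3 = 10^(4.23/10) = 2.649, G_3 = 10^(−4.23/10) = 0.3776
  Stage 4: F_4 = 10^(5.48/10) = 3.532, G_4 = 10^(12.8/10) = 19.05
Friis cascade:
  F = 2.099 + (1.346 − 1)/0.4764 + (2.649 − 1)/11.17 + (3.532 − 1)/4.217 = 3.573
NF = 10 log₁₀(3.573) = 5.53 dB

5.53 dB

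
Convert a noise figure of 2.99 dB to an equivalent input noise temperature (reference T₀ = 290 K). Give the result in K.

F = 10^(2.99/10) = 1.99067
T_e = (F − 1)·T₀ = (1.99067 − 1) × 290 = 287 K

287 K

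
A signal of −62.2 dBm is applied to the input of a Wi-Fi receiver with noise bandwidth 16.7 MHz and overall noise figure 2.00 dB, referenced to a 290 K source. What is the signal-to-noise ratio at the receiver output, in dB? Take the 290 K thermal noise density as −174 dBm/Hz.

37.6 dB

Noise floor: N = −174 + 10 log₁₀(B) + NF
10 log₁₀(1.67×10⁷) = 72.23 dB
N = −174 + 72.23 + 2.00 = −99.77 dBm
SNR = P_sig − N = −62.2 − (−99.77) = 37.57 dB → 37.6 dB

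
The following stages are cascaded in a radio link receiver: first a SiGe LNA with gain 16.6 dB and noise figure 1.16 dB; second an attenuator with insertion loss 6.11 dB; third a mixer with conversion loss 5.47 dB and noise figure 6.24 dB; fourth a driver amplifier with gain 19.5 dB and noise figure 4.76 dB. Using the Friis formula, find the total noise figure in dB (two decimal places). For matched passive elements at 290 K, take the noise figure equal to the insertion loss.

3.59 dB

Convert to linear (a loss of L dB is a gain of −L dB): F_i = 10^(NF_i/10), G_i = 10^(G_i,dB/10)
  Stage 1: F_1 = 10^(1.16/10) = 1.306, G_1 = 10^(16.6/10) = 45.71
  Stage 2: F_2 = 10^(6.11/10) = 4.083, G_2 = 10^(−6.11/10) = 0.2449
  Stage 3: F_3 = 10^(6.24/10) = 4.207, G_3 = 10^(−5.47/10) = 0.2838
  Stage 4: F_4 = 10^(4.76/10) = 2.992, G_4 = 10^(19.5/10) = 89.13
Friis cascade:
  F = 1.306 + (4.083 − 1)/45.71 + (4.207 − 1)/11.19 + (2.992 − 1)/3.177 = 2.287
NF = 10 log₁₀(2.287) = 3.59 dB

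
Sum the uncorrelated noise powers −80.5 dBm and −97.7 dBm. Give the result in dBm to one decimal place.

Convert to linear, add, convert back:
P₁ = 8.91×10⁻¹² W, P₂ = 1.70×10⁻¹³ W
P_tot = 9.08×10⁻¹² W → 10 log₁₀(P_tot / 10⁻³) = −80.4 dBm

−80.4 dBm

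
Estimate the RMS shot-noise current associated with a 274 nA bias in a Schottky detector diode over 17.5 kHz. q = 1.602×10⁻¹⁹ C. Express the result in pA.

I_n = √(2qI·B)
2qI·B = 2 × 1.602×10⁻¹⁹ × 2.74×10⁻⁷ × 1.75×10⁴ = 1.54×10⁻²¹ A²
I_n = √(1.54×10⁻²¹) = 3.92×10⁻¹¹ A = 39.2 pA

39.2 pA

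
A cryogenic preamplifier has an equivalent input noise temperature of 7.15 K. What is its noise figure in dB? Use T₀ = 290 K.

F = 1 + T_e/T₀ = 1 + 7.15/290 = 1.02466
NF = 10 log₁₀(1.02466) = 0.106 dB

0.106 dB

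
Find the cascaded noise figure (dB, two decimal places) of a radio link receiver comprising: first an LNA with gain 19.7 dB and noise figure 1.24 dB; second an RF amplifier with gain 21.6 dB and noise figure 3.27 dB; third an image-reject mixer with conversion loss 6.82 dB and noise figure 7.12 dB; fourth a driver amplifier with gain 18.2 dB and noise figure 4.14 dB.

1.28 dB

Convert to linear (a loss of L dB is a gain of −L dB): F_i = 10^(NF_i/10), G_i = 10^(G_i,dB/10)
  Stage 1: F_1 = 10^(1.24/10) = 1.330, G_1 = 10^(19.7/10) = 93.33
  Stage 2: F_2 = 10^(3.27/10) = 2.123, G_2 = 10^(21.6/10) = 144.5
  Stage 3: F_3 = 10^(7.12/10) = 5.152, G_3 = 10^(−6.82/10) = 0.2080
  Stage 4: F_4 = 10^(4.14/10) = 2.594, G_4 = 10^(18.2/10) = 66.07
Friis cascade:
  F = 1.330 + (2.123 − 1)/93.33 + (5.152 − 1)/1.349×10⁴ + (2.594 − 1)/2805 = 1.343
NF = 10 log₁₀(1.343) = 1.28 dB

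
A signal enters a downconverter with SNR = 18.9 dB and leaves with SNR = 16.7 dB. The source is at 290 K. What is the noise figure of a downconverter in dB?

2.2 dB

NF (dB) = SNR_in(dB) − SNR_out(dB) when the source is at T₀
NF = 18.9 − 16.7 = 2.2 dB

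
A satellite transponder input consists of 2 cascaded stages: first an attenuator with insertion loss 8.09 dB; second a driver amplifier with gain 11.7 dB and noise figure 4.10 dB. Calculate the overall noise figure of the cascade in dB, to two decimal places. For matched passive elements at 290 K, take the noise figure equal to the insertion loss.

Convert to linear (a loss of L dB is a gain of −L dB): F_i = 10^(NF_i/10), G_i = 10^(G_i,dB/10)
  Stage 1: F_1 = 10^(8.09/10) = 6.442, G_1 = 10^(−8.09/10) = 0.1552
  Stage 2: F_2 = 10^(4.10/10) = 2.570, G_2 = 10^(11.7/10) = 14.79
Friis cascade:
  F = 6.442 + (2.570 − 1)/0.1552 = 16.56
NF = 10 log₁₀(16.56) = 12.19 dB

12.19 dB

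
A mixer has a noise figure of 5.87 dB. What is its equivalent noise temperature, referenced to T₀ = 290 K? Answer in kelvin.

F = 10^(5.87/10) = 3.86367
T_e = (F − 1)·T₀ = (3.86367 − 1) × 290 = 830 K

830 K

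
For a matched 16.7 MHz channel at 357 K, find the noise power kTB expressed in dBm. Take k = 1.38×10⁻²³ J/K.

−100.8 dBm

P_n = kTB = 1.38×10⁻²³ × 357 × 1.67×10⁷ = 8.23×10⁻¹⁴ W
In dBm: 10 log₁₀(8.23×10⁻¹⁴ / 10⁻³) = −100.8 dBm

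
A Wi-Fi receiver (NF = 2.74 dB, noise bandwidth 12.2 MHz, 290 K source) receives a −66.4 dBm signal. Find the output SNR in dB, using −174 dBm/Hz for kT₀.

Noise floor: N = −174 + 10 log₁₀(B) + NF
10 log₁₀(1.22×10⁷) = 70.86 dB
N = −174 + 70.86 + 2.74 = −100.40 dBm
SNR = P_sig − N = −66.4 − (−100.40) = 34.00 dB → 34.0 dB

34.0 dB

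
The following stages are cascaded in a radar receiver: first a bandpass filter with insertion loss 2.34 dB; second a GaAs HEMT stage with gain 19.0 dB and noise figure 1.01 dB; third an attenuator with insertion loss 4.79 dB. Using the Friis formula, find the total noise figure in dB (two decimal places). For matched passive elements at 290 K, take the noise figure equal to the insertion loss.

3.44 dB

Convert to linear (a loss of L dB is a gain of −L dB): F_i = 10^(NF_i/10), G_i = 10^(G_i,dB/10)
  Stage 1: F_1 = 10^(2.34/10) = 1.714, G_1 = 10^(−2.34/10) = 0.5834
  Stage 2: F_2 = 10^(1.01/10) = 1.262, G_2 = 10^(19.0/10) = 79.43
  Stage 3: F_3 = 10^(4.79/10) = 3.013, G_3 = 10^(−4.79/10) = 0.3319
Friis cascade:
  F = 1.714 + (1.262 − 1)/0.5834 + (3.013 − 1)/46.34 = 2.206
NF = 10 log₁₀(2.206) = 3.44 dB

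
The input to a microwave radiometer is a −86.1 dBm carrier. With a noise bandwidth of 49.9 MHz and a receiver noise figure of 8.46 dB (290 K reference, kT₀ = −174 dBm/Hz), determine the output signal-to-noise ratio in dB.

Noise floor: N = −174 + 10 log₁₀(B) + NF
10 log₁₀(4.99×10⁷) = 76.98 dB
N = −174 + 76.98 + 8.46 = −88.56 dBm
SNR = P_sig − N = −86.1 − (−88.56) = 2.46 dB → 2.5 dB

2.5 dB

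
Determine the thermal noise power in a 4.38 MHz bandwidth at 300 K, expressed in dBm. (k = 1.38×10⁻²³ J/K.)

P_n = kTB = 1.38×10⁻²³ × 300 × 4.38×10⁶ = 1.81×10⁻¹⁴ W
In dBm: 10 log₁₀(1.81×10⁻¹⁴ / 10⁻³) = −107.4 dBm

−107.4 dBm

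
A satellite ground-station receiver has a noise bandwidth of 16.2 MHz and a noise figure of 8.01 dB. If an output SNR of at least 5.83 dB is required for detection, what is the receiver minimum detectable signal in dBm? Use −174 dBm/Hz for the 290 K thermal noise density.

Sensitivity = −174 + 10 log₁₀(B) + NF + SNR_min
= −174 + 72.1 + 8.01 + 5.83
= −88.06 dBm → −88.1 dBm

−88.1 dBm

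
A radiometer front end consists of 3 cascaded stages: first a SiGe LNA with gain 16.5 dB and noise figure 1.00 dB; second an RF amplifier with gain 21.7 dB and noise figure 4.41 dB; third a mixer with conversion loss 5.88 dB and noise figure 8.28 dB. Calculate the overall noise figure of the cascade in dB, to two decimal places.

1.14 dB

Convert to linear (a loss of L dB is a gain of −L dB): F_i = 10^(NF_i/10), G_i = 10^(G_i,dB/10)
  Stage 1: F_1 = 10^(1.00/10) = 1.259, G_1 = 10^(16.5/10) = 44.67
  Stage 2: F_2 = 10^(4.41/10) = 2.761, G_2 = 10^(21.7/10) = 147.9
  Stage 3: F_3 = 10^(8.28/10) = 6.730, G_3 = 10^(−5.88/10) = 0.2582
Friis cascade:
  F = 1.259 + (2.761 − 1)/44.67 + (6.730 − 1)/6607 = 1.299
NF = 10 log₁₀(1.299) = 1.14 dB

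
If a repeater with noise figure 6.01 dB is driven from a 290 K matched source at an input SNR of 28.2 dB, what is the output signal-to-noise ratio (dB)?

22.19 dB

By definition F = SNR_in/SNR_out, so in dB: SNR_out = SNR_in − NF
SNR_out = 28.2 − 6.01 = 22.19 dB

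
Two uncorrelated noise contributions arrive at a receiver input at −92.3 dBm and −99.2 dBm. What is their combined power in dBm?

−91.5 dBm

Convert to linear, add, convert back:
P₁ = 5.89×10⁻¹³ W, P₂ = 1.20×10⁻¹³ W
P_tot = 7.09×10⁻¹³ W → 10 log₁₀(P_tot / 10⁻³) = −91.5 dBm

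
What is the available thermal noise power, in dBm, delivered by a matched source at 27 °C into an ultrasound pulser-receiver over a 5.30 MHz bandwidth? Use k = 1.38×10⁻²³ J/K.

−106.6 dBm

T = 27 °C + 273.15 = 300.15 K
P_n = kTB = 1.38×10⁻²³ × 300.15 × 5.30×10⁶ = 2.20×10⁻¹⁴ W
In dBm: 10 log₁₀(2.20×10⁻¹⁴ / 10⁻³) = −106.6 dBm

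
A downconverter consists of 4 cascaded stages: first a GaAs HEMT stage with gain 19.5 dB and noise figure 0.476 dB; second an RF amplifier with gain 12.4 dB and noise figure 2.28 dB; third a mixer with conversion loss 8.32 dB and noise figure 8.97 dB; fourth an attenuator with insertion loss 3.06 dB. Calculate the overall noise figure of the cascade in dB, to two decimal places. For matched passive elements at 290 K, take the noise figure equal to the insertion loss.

Convert to linear (a loss of L dB is a gain of −L dB): F_i = 10^(NF_i/10), G_i = 10^(G_i,dB/10)
  Stage 1: F_1 = 10^(0.476/10) = 1.116, G_1 = 10^(19.5/10) = 89.13
  Stage 2: F_2 = 10^(2.28/10) = 1.690, G_2 = 10^(12.4/10) = 17.38
  Stage 3: F_3 = 10^(8.97/10) = 7.889, G_3 = 10^(−8.32/10) = 0.1472
  Stage 4: F_4 = 10^(3.06/10) = 2.023, G_4 = 10^(−3.06/10) = 0.4943
Friis cascade:
  F = 1.116 + (1.690 − 1)/89.13 + (7.889 − 1)/1549 + (2.023 − 1)/228.0 = 1.133
NF = 10 log₁₀(1.133) = 0.54 dB

0.54 dB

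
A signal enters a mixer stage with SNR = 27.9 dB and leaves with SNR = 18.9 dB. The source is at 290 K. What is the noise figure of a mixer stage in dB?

NF (dB) = SNR_in(dB) − SNR_out(dB) when the source is at T₀
NF = 27.9 − 18.9 = 9.0 dB

9.0 dB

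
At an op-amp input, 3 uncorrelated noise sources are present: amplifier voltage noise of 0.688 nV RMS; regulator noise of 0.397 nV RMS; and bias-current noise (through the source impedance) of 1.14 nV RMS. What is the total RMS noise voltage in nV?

1.39 nV

Uncorrelated sources add in power (mean-square): V_tot = √(ΣV_i²)
V_tot = √[(6.88×10⁻¹⁰)² + (3.97×10⁻¹⁰)² + (1.14×10⁻⁹)²] = 1.39×10⁻⁹ V = 1.39 nV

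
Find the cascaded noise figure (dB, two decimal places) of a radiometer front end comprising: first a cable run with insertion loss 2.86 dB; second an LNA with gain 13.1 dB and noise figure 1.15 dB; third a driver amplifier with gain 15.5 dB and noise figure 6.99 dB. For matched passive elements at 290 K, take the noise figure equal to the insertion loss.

4.62 dB

Convert to linear (a loss of L dB is a gain of −L dB): F_i = 10^(NF_i/10), G_i = 10^(G_i,dB/10)
  Stage 1: F_1 = 10^(2.86/10) = 1.932, G_1 = 10^(−2.86/10) = 0.5176
  Stage 2: F_2 = 10^(1.15/10) = 1.303, G_2 = 10^(13.1/10) = 20.42
  Stage 3: F_3 = 10^(6.99/10) = 5.000, G_3 = 10^(15.5/10) = 35.48
Friis cascade:
  F = 1.932 + (1.303 − 1)/0.5176 + (5.000 − 1)/10.57 = 2.896
NF = 10 log₁₀(2.896) = 4.62 dB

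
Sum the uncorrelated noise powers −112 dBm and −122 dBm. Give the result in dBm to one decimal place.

−111.6 dBm

Convert to linear, add, convert back:
P₁ = 6.31×10⁻¹⁵ W, P₂ = 6.31×10⁻¹⁶ W
P_tot = 6.94×10⁻¹⁵ W → 10 log₁₀(P_tot / 10⁻³) = −111.6 dBm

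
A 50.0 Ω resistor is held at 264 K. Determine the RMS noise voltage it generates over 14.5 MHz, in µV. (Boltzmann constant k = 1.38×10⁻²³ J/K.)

V_n = √(4kTRB)
4kTRB = 4 × 1.38×10⁻²³ × 264 × 5.00×10¹ × 1.45×10⁷ = 1.06×10⁻¹¹ V²
V_n = √(1.06×10⁻¹¹) = 3.25×10⁻⁶ V = 3.25 µV

3.25 µV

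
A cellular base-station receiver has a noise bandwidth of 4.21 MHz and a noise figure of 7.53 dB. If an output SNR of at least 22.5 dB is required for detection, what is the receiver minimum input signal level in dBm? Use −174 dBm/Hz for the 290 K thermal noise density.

−77.7 dBm

Sensitivity = −174 + 10 log₁₀(B) + NF + SNR_min
= −174 + 66.24 + 7.53 + 22.5
= −77.73 dBm → −77.7 dBm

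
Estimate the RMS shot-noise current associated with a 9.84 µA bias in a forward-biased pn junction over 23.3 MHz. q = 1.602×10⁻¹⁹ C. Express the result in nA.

I_n = √(2qI·B)
2qI·B = 2 × 1.602×10⁻¹⁹ × 9.84×10⁻⁶ × 2.33×10⁷ = 7.35×10⁻¹⁷ A²
I_n = √(7.35×10⁻¹⁷) = 8.57×10⁻⁹ A = 8.57 nA

8.57 nA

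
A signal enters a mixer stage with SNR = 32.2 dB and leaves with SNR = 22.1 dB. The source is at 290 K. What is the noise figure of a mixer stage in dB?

NF (dB) = SNR_in(dB) − SNR_out(dB) when the source is at T₀
NF = 32.2 − 22.1 = 10.1 dB

10.1 dB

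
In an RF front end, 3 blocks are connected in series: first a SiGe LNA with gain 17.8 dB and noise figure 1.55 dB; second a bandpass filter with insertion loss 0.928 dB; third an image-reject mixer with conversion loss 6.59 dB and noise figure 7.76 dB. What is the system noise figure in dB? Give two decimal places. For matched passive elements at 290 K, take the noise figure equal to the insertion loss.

Convert to linear (a loss of L dB is a gain of −L dB): F_i = 10^(NF_i/10), G_i = 10^(G_i,dB/10)
  Stage 1: F_1 = 10^(1.55/10) = 1.429, G_1 = 10^(17.8/10) = 60.26
  Stage 2: F_2 = 10^(0.928/10) = 1.238, G_2 = 10^(−0.928/10) = 0.8076
  Stage 3: F_3 = 10^(7.76/10) = 5.970, G_3 = 10^(−6.59/10) = 0.2193
Friis cascade:
  F = 1.429 + (1.238 − 1)/60.26 + (5.970 − 1)/48.66 = 1.535
NF = 10 log₁₀(1.535) = 1.86 dB

1.86 dB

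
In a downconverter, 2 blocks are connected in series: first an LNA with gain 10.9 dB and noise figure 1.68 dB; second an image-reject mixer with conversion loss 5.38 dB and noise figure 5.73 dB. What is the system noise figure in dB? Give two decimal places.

2.29 dB

Convert to linear (a loss of L dB is a gain of −L dB): F_i = 10^(NF_i/10), G_i = 10^(G_i,dB/10)
  Stage 1: F_1 = 10^(1.68/10) = 1.472, G_1 = 10^(10.9/10) = 12.30
  Stage 2: F_2 = 10^(5.73/10) = 3.741, G_2 = 10^(−5.38/10) = 0.2897
Friis cascade:
  F = 1.472 + (3.741 − 1)/12.30 = 1.695
NF = 10 log₁₀(1.695) = 2.29 dB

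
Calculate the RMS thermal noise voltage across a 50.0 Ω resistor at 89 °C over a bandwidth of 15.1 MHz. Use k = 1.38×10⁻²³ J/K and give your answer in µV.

3.88 µV

T = 89 °C + 273.15 = 362.15 K
V_n = √(4kTRB)
4kTRB = 4 × 1.38×10⁻²³ × 362.15 × 5.00×10¹ × 1.51×10⁷ = 1.51×10⁻¹¹ V²
V_n = √(1.51×10⁻¹¹) = 3.88×10⁻⁶ V = 3.88 µV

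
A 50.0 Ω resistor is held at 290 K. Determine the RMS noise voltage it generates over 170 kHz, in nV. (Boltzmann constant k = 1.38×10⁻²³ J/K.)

V_n = √(4kTRB)
4kTRB = 4 × 1.38×10⁻²³ × 290 × 5.00×10¹ × 1.70×10⁵ = 1.36×10⁻¹³ V²
V_n = √(1.36×10⁻¹³) = 3.69×10⁻⁷ V = 369 nV

369 nV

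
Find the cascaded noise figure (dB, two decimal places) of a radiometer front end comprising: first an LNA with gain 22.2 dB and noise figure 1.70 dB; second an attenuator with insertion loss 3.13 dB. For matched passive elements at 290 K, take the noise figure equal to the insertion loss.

Convert to linear (a loss of L dB is a gain of −L dB): F_i = 10^(NF_i/10), G_i = 10^(G_i,dB/10)
  Stage 1: F_1 = 10^(1.70/10) = 1.479, G_1 = 10^(22.2/10) = 166.0
  Stage 2: F_2 = 10^(3.13/10) = 2.056, G_2 = 10^(−3.13/10) = 0.4864
Friis cascade:
  F = 1.479 + (2.056 − 1)/166.0 = 1.485
NF = 10 log₁₀(1.485) = 1.72 dB

1.72 dB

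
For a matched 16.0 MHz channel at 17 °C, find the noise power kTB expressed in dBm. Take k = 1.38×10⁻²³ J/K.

−101.9 dBm

T = 17 °C + 273.15 = 290.15 K
P_n = kTB = 1.38×10⁻²³ × 290.15 × 1.60×10⁷ = 6.41×10⁻¹⁴ W
In dBm: 10 log₁₀(6.41×10⁻¹⁴ / 10⁻³) = −101.9 dBm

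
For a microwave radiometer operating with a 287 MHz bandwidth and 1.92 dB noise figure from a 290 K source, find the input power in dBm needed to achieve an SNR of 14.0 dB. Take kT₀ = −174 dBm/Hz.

Sensitivity = −174 + 10 log₁₀(B) + NF + SNR_min
= −174 + 84.58 + 1.92 + 14.0
= −73.50 dBm → −73.5 dBm

−73.5 dBm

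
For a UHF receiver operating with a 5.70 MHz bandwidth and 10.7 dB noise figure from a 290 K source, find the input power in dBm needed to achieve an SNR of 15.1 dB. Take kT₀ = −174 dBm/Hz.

Sensitivity = −174 + 10 log₁₀(B) + NF + SNR_min
= −174 + 67.56 + 10.7 + 15.1
= −80.64 dBm → −80.6 dBm

−80.6 dBm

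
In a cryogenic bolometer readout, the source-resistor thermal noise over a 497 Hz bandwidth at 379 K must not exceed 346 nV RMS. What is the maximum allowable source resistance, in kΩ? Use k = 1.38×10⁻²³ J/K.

Johnson–Nyquist: V_n = √(4kTRB) ⇒ R = V_n² / (4kTB)
4kTB = 4 × 1.38×10⁻²³ × 379 × 4.97×10² = 1.04×10⁻¹⁷
R = (3.46×10⁻⁷)² / 1.04×10⁻¹⁷ = 1.15×10⁴ Ω = 11.5 kΩ

11.5 kΩ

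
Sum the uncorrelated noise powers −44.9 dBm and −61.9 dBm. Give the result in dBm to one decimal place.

−44.8 dBm

Convert to linear, add, convert back:
P₁ = 3.24×10⁻⁸ W, P₂ = 6.46×10⁻¹⁰ W
P_tot = 3.30×10⁻⁸ W → 10 log₁₀(P_tot / 10⁻³) = −44.8 dBm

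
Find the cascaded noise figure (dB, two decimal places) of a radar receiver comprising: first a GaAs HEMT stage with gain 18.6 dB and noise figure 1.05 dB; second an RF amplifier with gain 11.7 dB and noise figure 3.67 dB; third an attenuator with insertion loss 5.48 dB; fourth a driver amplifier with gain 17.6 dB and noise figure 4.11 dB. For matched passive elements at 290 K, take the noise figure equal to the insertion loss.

Convert to linear (a loss of L dB is a gain of −L dB): F_i = 10^(NF_i/10), G_i = 10^(G_i,dB/10)
  Stage 1: F_1 = 10^(1.05/10) = 1.274, G_1 = 10^(18.6/10) = 72.44
  Stage 2: F_2 = 10^(3.67/10) = 2.328, G_2 = 10^(11.7/10) = 14.79
  Stage 3: F_3 = 10^(5.48/10) = 3.532, G_3 = 10^(−5.48/10) = 0.2831
  Stage 4: F_4 = 10^(4.11/10) = 2.576, G_4 = 10^(17.6/10) = 57.54
Friis cascade:
  F = 1.274 + (2.328 − 1)/72.44 + (3.532 − 1)/1072 + (2.576 − 1)/303.4 = 1.299
NF = 10 log₁₀(1.299) = 1.14 dB

1.14 dB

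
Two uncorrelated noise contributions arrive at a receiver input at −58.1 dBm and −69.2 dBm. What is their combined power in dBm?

Convert to linear, add, convert back:
P₁ = 1.55×10⁻⁹ W, P₂ = 1.20×10⁻¹⁰ W
P_tot = 1.67×10⁻⁹ W → 10 log₁₀(P_tot / 10⁻³) = −57.8 dBm

−57.8 dBm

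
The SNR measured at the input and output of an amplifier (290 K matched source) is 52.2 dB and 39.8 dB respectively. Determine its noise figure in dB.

NF (dB) = SNR_in(dB) − SNR_out(dB) when the source is at T₀
NF = 52.2 − 39.8 = 12.4 dB

12.4 dB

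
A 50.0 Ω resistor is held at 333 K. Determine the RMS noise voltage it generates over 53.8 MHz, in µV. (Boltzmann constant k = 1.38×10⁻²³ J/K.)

V_n = √(4kTRB)
4kTRB = 4 × 1.38×10⁻²³ × 333 × 5.00×10¹ × 5.38×10⁷ = 4.94×10⁻¹¹ V²
V_n = √(4.94×10⁻¹¹) = 7.03×10⁻⁶ V = 7.03 µV

7.03 µV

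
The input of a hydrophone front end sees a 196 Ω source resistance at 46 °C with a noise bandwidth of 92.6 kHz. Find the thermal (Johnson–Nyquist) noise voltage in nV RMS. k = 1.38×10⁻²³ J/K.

565 nV

T = 46 °C + 273.15 = 319.15 K
V_n = √(4kTRB)
4kTRB = 4 × 1.38×10⁻²³ × 319.15 × 1.96×10² × 9.26×10⁴ = 3.20×10⁻¹³ V²
V_n = √(3.20×10⁻¹³) = 5.65×10⁻⁷ V = 565 nV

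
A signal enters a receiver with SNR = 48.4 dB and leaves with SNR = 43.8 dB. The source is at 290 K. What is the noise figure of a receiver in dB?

NF (dB) = SNR_in(dB) − SNR_out(dB) when the source is at T₀
NF = 48.4 − 43.8 = 4.6 dB

4.6 dB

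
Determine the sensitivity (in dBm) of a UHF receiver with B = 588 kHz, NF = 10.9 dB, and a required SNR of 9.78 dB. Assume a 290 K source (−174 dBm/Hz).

−95.6 dBm

Sensitivity = −174 + 10 log₁₀(B) + NF + SNR_min
= −174 + 57.69 + 10.9 + 9.78
= −95.63 dBm → −95.6 dBm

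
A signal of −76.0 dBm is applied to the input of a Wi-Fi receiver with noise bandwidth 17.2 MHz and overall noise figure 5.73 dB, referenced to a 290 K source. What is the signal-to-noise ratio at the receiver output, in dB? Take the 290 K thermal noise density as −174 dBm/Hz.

Noise floor: N = −174 + 10 log₁₀(B) + NF
10 log₁₀(1.72×10⁷) = 72.36 dB
N = −174 + 72.36 + 5.73 = −95.91 dBm
SNR = P_sig − N = −76.0 − (−95.91) = 19.91 dB → 19.9 dB

19.9 dB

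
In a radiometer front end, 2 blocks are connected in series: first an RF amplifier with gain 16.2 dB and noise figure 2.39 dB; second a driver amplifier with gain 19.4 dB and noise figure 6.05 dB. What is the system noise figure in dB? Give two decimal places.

2.57 dB

Convert to linear (a loss of L dB is a gain of −L dB): F_i = 10^(NF_i/10), G_i = 10^(G_i,dB/10)
  Stage 1: F_1 = 10^(2.39/10) = 1.734, G_1 = 10^(16.2/10) = 41.69
  Stage 2: F_2 = 10^(6.05/10) = 4.027, G_2 = 10^(19.4/10) = 87.10
Friis cascade:
  F = 1.734 + (4.027 − 1)/41.69 = 1.806
NF = 10 log₁₀(1.806) = 2.57 dB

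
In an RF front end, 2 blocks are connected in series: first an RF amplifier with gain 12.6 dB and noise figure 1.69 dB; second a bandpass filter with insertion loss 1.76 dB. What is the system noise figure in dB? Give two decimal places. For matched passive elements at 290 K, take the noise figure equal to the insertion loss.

Convert to linear (a loss of L dB is a gain of −L dB): F_i = 10^(NF_i/10), G_i = 10^(G_i,dB/10)
  Stage 1: F_1 = 10^(1.69/10) = 1.476, G_1 = 10^(12.6/10) = 18.20
  Stage 2: F_2 = 10^(1.76/10) = 1.500, G_2 = 10^(−1.76/10) = 0.6668
Friis cascade:
  F = 1.476 + (1.500 − 1)/18.20 = 1.503
NF = 10 log₁₀(1.503) = 1.77 dB

1.77 dB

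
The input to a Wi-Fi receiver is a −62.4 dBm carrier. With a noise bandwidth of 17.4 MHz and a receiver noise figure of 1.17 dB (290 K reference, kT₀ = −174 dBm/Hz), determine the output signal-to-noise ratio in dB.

38.0 dB

Noise floor: N = −174 + 10 log₁₀(B) + NF
10 log₁₀(1.74×10⁷) = 72.41 dB
N = −174 + 72.41 + 1.17 = −100.42 dBm
SNR = P_sig − N = −62.4 − (−100.42) = 38.02 dB → 38.0 dB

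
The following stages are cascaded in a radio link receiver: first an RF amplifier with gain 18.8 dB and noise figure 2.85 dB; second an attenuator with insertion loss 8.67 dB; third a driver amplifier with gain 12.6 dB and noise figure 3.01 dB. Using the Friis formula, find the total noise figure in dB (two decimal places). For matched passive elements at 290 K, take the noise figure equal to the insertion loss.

3.24 dB

Convert to linear (a loss of L dB is a gain of −L dB): F_i = 10^(NF_i/10), G_i = 10^(G_i,dB/10)
  Stage 1: F_1 = 10^(2.85/10) = 1.928, G_1 = 10^(18.8/10) = 75.86
  Stage 2: F_2 = 10^(8.67/10) = 7.362, G_2 = 10^(−8.67/10) = 0.1358
  Stage 3: F_3 = 10^(3.01/10) = 2.000, G_3 = 10^(12.6/10) = 18.20
Friis cascade:
  F = 1.928 + (7.362 − 1)/75.86 + (2.000 − 1)/10.30 = 2.108
NF = 10 log₁₀(2.108) = 3.24 dB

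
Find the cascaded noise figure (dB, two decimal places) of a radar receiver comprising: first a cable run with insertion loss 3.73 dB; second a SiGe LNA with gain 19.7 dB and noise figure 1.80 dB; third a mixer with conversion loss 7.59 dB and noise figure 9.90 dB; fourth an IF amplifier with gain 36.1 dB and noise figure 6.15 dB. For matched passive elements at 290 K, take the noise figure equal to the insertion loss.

Convert to linear (a loss of L dB is a gain of −L dB): F_i = 10^(NF_i/10), G_i = 10^(G_i,dB/10)
  Stage 1: F_1 = 10^(3.73/10) = 2.360, G_1 = 10^(−3.73/10) = 0.4236
  Stage 2: F_2 = 10^(1.80/10) = 1.514, G_2 = 10^(19.7/10) = 93.33
  Stage 3: F_3 = 10^(9.90/10) = 9.772, G_3 = 10^(−7.59/10) = 0.1742
  Stage 4: F_4 = 10^(6.15/10) = 4.121, G_4 = 10^(36.1/10) = 4074
Friis cascade:
  F = 2.360 + (1.514 − 1)/0.4236 + (9.772 − 1)/39.54 + (4.121 − 1)/6.887 = 4.248
NF = 10 log₁₀(4.248) = 6.28 dB

6.28 dB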